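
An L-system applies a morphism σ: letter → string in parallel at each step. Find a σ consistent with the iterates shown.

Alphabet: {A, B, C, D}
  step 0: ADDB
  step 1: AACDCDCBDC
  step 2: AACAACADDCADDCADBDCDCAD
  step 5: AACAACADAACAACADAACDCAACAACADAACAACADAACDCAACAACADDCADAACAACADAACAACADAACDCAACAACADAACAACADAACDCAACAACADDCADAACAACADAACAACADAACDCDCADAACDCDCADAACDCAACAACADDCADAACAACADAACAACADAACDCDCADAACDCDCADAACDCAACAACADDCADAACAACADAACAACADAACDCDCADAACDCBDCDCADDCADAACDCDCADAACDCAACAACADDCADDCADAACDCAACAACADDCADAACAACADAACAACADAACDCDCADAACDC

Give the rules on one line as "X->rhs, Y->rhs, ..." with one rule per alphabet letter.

  step 1 ⇒ step 2: AACDCDCBDC ⇒ AAC·AAC·AD·DC·AD·DC·AD·BDC·DC·AD
    A ↦ AAC
    B ↦ BDC
    C ↦ AD
    D ↦ DC

A->AAC, B->BDC, C->AD, D->DC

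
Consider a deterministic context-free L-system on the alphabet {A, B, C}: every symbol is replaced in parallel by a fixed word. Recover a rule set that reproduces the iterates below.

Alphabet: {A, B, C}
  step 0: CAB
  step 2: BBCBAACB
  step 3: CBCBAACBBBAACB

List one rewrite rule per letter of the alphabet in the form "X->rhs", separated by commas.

A->B, B->CB, C->AA

  step 2 ⇒ step 3: BBCBAACB ⇒ CB·CB·AA·CB·B·B·AA·CB
    A ↦ B
    B ↦ CB
    C ↦ AA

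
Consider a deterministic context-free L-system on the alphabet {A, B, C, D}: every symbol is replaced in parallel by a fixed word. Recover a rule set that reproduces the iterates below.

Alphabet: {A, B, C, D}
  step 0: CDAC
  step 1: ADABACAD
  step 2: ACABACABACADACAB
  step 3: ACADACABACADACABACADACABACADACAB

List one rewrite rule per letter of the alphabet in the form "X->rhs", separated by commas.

A->AC, B->AB, C->AD, D->AB

  step 2 ⇒ step 3: ACABACABACADACAB ⇒ AC·AD·AC·AB·AC·AD·AC·AB·AC·AD·AC·AB·AC·AD·AC·AB
    A ↦ AC
    B ↦ AB
    C ↦ AD
    D ↦ AB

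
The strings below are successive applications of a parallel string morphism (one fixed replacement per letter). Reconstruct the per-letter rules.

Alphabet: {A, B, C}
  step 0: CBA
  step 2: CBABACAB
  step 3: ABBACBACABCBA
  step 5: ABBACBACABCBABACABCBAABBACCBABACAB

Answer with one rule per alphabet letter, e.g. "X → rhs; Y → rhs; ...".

A->C, B->BA, C->AB

  step 2 ⇒ step 3: CBABACAB ⇒ AB·BA·C·BA·C·AB·C·BA
    A ↦ C
    B ↦ BA
    C ↦ AB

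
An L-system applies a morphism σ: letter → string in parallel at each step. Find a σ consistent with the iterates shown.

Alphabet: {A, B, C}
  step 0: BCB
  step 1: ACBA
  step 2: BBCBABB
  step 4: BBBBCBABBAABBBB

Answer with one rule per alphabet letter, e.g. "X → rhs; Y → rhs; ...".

  step 1 ⇒ step 2: ACBA ⇒ BB·CB·A·BB
    A ↦ BB
    B ↦ A
    C ↦ CB

A->BB, B->A, C->CB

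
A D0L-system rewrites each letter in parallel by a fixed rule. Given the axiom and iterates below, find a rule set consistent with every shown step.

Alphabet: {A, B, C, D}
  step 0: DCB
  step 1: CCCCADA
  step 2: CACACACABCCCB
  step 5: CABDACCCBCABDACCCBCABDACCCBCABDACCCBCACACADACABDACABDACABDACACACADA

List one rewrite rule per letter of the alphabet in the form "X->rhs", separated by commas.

A->B, B->DA, C->CA, D->CCC

  step 1 ⇒ step 2: CCCCADA ⇒ CA·CA·CA·CA·B·CCC·B
    A ↦ B
    C ↦ CA
    D ↦ CCC
  step 0 ⇒ step 1: DCB ⇒ CCC·CA·DA
    B ↦ DA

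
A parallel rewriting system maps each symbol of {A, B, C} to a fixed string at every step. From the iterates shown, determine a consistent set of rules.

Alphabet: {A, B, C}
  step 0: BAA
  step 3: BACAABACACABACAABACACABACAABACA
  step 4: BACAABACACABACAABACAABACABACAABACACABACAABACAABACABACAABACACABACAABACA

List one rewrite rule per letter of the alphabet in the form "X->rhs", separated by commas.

  step 3 ⇒ step 4: BACAABACACABACAABACACABACAABACA ⇒ BA·CA·ABA·CA·CA·BA·CA·ABA·CA·ABA·CA·BA·CA·ABA·CA·CA·BA·CA·ABA·CA·ABA·CA·BA·CA·ABA·CA·CA·BA·CA·ABA·CA
    A ↦ CA
    B ↦ BA
    C ↦ ABA

A->CA, B->BA, C->ABA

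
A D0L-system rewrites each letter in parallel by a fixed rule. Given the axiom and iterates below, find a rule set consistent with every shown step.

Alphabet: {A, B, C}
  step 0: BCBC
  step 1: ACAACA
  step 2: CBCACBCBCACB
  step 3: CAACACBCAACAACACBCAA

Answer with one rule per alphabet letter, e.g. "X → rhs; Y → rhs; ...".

  step 2 ⇒ step 3: CBCACBCBCACB ⇒ CA·A·CA·CB·CA·A·CA·A·CA·CB·CA·A
    A ↦ CB
    B ↦ A
    C ↦ CA

A->CB, B->A, C->CA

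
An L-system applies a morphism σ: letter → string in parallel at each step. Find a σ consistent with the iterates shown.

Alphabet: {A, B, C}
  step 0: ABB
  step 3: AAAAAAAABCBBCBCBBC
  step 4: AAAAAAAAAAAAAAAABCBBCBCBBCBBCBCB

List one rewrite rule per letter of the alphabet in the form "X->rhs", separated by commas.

A->AA, B->BC, C->B

  step 3 ⇒ step 4: AAAAAAAABCBBCBCBBC ⇒ AA·AA·AA·AA·AA·AA·AA·AA·BC·B·BC·BC·B·BC·B·BC·BC·B
    A ↦ AA
    B ↦ BC
    C ↦ B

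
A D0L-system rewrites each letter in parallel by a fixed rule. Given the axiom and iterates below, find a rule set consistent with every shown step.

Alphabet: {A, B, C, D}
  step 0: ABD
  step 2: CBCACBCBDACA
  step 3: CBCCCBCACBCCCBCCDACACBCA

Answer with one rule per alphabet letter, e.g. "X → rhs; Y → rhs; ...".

A->CA, B->CC, C->CB, D->DA

  step 2 ⇒ step 3: CBCACBCBDACA ⇒ CB·CC·CB·CA·CB·CC·CB·CC·DA·CA·CB·CA
    A ↦ CA
    B ↦ CC
    C ↦ CB
    D ↦ DA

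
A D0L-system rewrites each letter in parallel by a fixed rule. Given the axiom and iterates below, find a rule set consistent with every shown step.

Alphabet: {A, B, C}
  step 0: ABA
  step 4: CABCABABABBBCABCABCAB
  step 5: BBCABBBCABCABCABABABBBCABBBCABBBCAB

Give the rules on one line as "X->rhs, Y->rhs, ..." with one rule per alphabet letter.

  step 4 ⇒ step 5: CABCABABABBBCABCABCAB ⇒ BB·C·AB·BB·C·AB·C·AB·C·AB·AB·AB·BB·C·AB·BB·C·AB·BB·C·AB
    A ↦ C
    B ↦ AB
    C ↦ BB

A->C, B->AB, C->BB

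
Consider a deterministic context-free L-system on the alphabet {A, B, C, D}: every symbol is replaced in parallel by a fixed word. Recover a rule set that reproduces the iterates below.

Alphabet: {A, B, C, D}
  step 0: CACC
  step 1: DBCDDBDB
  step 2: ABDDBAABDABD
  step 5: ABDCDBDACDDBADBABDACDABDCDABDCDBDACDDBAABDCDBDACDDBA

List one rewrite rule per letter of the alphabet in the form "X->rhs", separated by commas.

A->CD, B->BD, C->DB, D->A

  step 1 ⇒ step 2: DBCDDBDB ⇒ A·BD·DB·A·A·BD·A·BD
    B ↦ BD
    C ↦ DB
    D ↦ A
  step 0 ⇒ step 1: CACC ⇒ DB·CD·DB·DB
    A ↦ CD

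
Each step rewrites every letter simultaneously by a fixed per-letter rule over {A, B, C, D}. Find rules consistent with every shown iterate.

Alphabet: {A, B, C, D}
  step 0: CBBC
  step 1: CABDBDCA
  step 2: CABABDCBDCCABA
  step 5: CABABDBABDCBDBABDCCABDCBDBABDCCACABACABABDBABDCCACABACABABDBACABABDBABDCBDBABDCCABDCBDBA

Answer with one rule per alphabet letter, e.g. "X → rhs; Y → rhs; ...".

A->BA, B->BD, C->CA, D->C

  step 1 ⇒ step 2: CABDBDCA ⇒ CA·BA·BD·C·BD·C·CA·BA
    A ↦ BA
    B ↦ BD
    C ↦ CA
    D ↦ C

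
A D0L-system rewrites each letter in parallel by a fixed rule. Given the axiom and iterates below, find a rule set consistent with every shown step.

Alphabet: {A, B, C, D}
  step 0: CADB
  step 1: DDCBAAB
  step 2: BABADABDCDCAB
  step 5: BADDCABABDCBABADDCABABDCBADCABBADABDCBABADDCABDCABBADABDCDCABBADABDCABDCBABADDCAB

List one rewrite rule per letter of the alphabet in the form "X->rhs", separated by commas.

  step 1 ⇒ step 2: DDCBAAB ⇒ BA·BA·D·AB·DC·DC·AB
    A ↦ DC
    B ↦ AB
    C ↦ D
    D ↦ BA

A->DC, B->AB, C->D, D->BA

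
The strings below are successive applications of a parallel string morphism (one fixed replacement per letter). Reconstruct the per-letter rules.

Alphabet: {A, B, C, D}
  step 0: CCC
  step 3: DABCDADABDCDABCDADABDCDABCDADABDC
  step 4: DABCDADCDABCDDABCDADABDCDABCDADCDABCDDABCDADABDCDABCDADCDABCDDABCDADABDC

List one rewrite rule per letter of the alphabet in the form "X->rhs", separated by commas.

  step 3 ⇒ step 4: DABCDADABDCDABCDADABDCDABCDADABDC ⇒ DAB·CD·A·DC·DAB·CD·DAB·CD·A·DAB·DC·DAB·CD·A·DC·DAB·CD·DAB·CD·A·DAB·DC·DAB·CD·A·DC·DAB·CD·DAB·CD·A·DAB·DC
    A ↦ CD
    B ↦ A
    C ↦ DC
    D ↦ DAB

A->CD, B->A, C->DC, D->DAB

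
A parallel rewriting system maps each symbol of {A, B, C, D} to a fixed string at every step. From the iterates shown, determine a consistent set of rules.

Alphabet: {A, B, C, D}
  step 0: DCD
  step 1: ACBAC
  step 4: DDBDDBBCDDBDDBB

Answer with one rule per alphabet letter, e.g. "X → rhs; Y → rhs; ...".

  step 0 ⇒ step 1: DCD ⇒ AC·B·AC
    C ↦ B
    D ↦ AC
    A ↦ DD  (constrained at step 1)
    B ↦ C  (constrained at step 1)

A->DD, B->C, C->B, D->AC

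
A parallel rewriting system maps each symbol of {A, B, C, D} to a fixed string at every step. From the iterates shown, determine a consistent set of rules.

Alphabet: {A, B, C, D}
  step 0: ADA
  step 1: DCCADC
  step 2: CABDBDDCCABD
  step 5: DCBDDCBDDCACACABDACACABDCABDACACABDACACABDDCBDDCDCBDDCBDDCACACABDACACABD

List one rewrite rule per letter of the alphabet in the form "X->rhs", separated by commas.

  step 1 ⇒ step 2: DCCADC ⇒ CA·BD·BD·DC·CA·BD
    A ↦ DC
    C ↦ BD
    D ↦ CA
    B ↦ A  (constrained at step 2)

A->DC, B->A, C->BD, D->CA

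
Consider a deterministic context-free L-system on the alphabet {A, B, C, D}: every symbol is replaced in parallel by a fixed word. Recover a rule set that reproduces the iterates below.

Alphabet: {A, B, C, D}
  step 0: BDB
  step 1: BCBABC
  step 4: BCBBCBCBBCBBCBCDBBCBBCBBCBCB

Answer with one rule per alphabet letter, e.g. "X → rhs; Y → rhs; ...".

  step 0 ⇒ step 1: BDB ⇒ BC·BA·BC
    B ↦ BC
    D ↦ BA
    A ↦ DB  (constrained at step 1)
    C ↦ B  (constrained at step 1)

A->DB, B->BC, C->B, D->BA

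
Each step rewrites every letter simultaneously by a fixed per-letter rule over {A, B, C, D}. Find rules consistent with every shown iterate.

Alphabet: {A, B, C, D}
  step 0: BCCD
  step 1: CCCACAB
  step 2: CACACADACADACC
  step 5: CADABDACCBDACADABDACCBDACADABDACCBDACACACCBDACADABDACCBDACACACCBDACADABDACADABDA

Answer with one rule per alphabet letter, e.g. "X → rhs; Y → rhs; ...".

A->DA, B->CC, C->CA, D->B

  step 1 ⇒ step 2: CCCACAB ⇒ CA·CA·CA·DA·CA·DA·CC
    A ↦ DA
    B ↦ CC
    C ↦ CA
  step 0 ⇒ step 1: BCCD ⇒ CC·CA·CA·B
    D ↦ B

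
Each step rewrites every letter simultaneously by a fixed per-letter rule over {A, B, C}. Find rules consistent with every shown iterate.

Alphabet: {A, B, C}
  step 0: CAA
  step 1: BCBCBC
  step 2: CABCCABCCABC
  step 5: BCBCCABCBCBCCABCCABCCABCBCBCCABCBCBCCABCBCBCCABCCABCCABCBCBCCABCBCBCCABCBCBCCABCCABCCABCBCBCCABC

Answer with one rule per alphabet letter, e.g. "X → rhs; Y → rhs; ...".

  step 1 ⇒ step 2: BCBCBC ⇒ CA·BC·CA·BC·CA·BC
    B ↦ CA
    C ↦ BC
  step 0 ⇒ step 1: CAA ⇒ BC·BC·BC
    A ↦ BC

A->BC, B->CA, C->BC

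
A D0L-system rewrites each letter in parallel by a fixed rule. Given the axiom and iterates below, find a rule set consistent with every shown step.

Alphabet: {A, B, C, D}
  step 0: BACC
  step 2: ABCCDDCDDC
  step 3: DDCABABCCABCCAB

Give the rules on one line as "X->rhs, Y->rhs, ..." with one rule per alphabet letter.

A->DD, B->C, C->AB, D->C

  step 2 ⇒ step 3: ABCCDDCDDC ⇒ DD·C·AB·AB·C·C·AB·C·C·AB
    A ↦ DD
    B ↦ C
    C ↦ AB
    D ↦ C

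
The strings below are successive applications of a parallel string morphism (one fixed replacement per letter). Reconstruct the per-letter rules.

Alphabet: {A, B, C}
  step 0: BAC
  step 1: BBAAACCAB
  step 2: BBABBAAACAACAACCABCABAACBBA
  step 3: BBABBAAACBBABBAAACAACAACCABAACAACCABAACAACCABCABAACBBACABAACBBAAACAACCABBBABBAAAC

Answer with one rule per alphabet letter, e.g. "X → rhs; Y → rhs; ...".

A->AAC, B->BBA, C->CAB

  step 2 ⇒ step 3: BBABBAAACAACAACCABCABAACBBA ⇒ BBA·BBA·AAC·BBA·BBA·AAC·AAC·AAC·CAB·AAC·AAC·CAB·AAC·AAC·CAB·CAB·AAC·BBA·CAB·AAC·BBA·AAC·AAC·CAB·BBA·BBA·AAC
    A ↦ AAC
    B ↦ BBA
    C ↦ CAB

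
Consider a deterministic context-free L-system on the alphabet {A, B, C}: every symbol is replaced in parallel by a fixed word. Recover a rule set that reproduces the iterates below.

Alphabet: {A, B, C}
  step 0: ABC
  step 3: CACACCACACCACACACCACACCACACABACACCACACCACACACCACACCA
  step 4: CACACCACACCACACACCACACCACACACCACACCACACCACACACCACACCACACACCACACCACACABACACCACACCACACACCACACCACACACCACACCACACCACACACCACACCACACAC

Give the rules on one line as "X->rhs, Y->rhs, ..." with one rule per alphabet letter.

  step 3 ⇒ step 4: CACACCACACCACACACCACACCACACABACACCACACCACACACCACACCA ⇒ CA·CAC·CA·CAC·CA·CA·CAC·CA·CAC·CA·CA·CAC·CA·CAC·CA·CAC·CA·CA·CAC·CA·CAC·CA·CA·CAC·CA·CAC·CA·CAC·ABA·CAC·CA·CAC·CA·CA·CAC·CA·CAC·CA·CA·CAC·CA·CAC·CA·CAC·CA·CA·CAC·CA·CAC·CA·CA·CAC
    A ↦ CAC
    B ↦ ABA
    C ↦ CA

A->CAC, B->ABA, C->CA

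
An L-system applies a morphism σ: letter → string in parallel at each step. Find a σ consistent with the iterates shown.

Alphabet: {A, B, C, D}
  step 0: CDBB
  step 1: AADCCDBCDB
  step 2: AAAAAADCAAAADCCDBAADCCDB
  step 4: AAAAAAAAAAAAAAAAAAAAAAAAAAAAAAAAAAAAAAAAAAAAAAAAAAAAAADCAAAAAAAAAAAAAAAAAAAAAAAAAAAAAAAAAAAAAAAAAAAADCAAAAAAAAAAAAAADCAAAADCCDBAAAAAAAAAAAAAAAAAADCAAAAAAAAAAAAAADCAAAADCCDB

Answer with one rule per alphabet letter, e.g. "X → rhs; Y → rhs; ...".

A->AAA, B->CDB, C->AA, D->DC

  step 1 ⇒ step 2: AADCCDBCDB ⇒ AAA·AAA·DC·AA·AA·DC·CDB·AA·DC·CDB
    A ↦ AAA
    B ↦ CDB
    C ↦ AA
    D ↦ DC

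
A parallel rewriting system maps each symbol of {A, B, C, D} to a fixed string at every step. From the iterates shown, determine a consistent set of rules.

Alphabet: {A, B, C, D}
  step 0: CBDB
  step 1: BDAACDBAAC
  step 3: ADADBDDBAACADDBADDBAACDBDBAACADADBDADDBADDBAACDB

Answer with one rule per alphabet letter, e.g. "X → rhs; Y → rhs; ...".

A->AD, B->AAC, C->BD, D->DB

  step 0 ⇒ step 1: CBDB ⇒ BD·AAC·DB·AAC
    B ↦ AAC
    C ↦ BD
    D ↦ DB
    A ↦ AD  (constrained at step 1)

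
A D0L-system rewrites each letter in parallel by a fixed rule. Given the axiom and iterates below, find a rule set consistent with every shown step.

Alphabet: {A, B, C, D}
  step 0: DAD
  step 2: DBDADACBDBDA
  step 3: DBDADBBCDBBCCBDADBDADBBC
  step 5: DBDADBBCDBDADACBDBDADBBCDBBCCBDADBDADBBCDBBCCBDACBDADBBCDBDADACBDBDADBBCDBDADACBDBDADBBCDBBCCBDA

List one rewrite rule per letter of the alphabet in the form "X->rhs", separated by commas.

  step 2 ⇒ step 3: DBDADACBDBDA ⇒ DB·DA·DB·BC·DB·BC·CB·DA·DB·DA·DB·BC
    A ↦ BC
    B ↦ DA
    C ↦ CB
    D ↦ DB

A->BC, B->DA, C->CB, D->DB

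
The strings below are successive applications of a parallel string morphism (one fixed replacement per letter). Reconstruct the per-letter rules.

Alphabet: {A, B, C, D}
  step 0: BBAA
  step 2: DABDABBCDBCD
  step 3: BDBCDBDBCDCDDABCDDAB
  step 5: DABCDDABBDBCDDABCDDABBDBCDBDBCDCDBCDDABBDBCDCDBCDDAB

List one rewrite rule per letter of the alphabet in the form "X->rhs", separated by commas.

A->DB, B->CD, C->DA, D->B

  step 2 ⇒ step 3: DABDABBCDBCD ⇒ B·DB·CD·B·DB·CD·CD·DA·B·CD·DA·B
    A ↦ DB
    B ↦ CD
    C ↦ DA
    D ↦ B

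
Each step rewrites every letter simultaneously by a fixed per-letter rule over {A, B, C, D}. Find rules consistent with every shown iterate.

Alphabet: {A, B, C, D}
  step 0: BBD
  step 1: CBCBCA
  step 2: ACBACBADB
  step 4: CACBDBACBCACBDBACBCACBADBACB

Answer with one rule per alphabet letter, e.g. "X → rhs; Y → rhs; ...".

A->DB, B->CB, C->A, D->CA

  step 1 ⇒ step 2: CBCBCA ⇒ A·CB·A·CB·A·DB
    A ↦ DB
    B ↦ CB
    C ↦ A
  step 0 ⇒ step 1: BBD ⇒ CB·CB·CA
    D ↦ CA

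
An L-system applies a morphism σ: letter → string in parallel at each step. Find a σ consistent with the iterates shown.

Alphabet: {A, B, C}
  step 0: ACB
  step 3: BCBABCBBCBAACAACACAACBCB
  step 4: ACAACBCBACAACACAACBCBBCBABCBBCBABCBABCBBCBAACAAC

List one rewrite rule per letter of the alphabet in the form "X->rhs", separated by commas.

A->BCB, B->AC, C->A

  step 3 ⇒ step 4: BCBABCBBCBAACAACACAACBCB ⇒ AC·A·AC·BCB·AC·A·AC·AC·A·AC·BCB·BCB·A·BCB·BCB·A·BCB·A·BCB·BCB·A·AC·A·AC
    A ↦ BCB
    B ↦ AC
    C ↦ A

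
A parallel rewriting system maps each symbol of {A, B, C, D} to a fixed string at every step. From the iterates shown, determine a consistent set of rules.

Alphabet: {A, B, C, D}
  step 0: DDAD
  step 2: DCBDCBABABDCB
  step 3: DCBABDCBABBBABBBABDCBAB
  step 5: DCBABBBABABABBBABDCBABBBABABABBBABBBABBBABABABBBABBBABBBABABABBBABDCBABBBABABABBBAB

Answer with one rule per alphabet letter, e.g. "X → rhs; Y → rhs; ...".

A->BB, B->AB, C->B, D->DC

  step 2 ⇒ step 3: DCBDCBABABDCB ⇒ DC·B·AB·DC·B·AB·BB·AB·BB·AB·DC·B·AB
    A ↦ BB
    B ↦ AB
    C ↦ B
    D ↦ DC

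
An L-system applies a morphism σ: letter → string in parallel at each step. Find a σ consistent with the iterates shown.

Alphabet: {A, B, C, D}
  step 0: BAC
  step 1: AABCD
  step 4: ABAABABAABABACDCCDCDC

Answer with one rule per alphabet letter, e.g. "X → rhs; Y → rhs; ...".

  step 0 ⇒ step 1: BAC ⇒ A·AB·CD
    A ↦ AB
    B ↦ A
    C ↦ CD
    D ↦ C  (constrained at step 1)

A->AB, B->A, C->CD, D->C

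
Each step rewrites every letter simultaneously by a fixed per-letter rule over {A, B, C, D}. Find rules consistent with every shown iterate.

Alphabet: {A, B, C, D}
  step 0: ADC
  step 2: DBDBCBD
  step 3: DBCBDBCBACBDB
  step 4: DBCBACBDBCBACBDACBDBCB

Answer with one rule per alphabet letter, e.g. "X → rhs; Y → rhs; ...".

A->D, B->CB, C->A, D->DB

  step 3 ⇒ step 4: DBCBDBCBACBDB ⇒ DB·CB·A·CB·DB·CB·A·CB·D·A·CB·DB·CB
    A ↦ D
    B ↦ CB
    C ↦ A
    D ↦ DB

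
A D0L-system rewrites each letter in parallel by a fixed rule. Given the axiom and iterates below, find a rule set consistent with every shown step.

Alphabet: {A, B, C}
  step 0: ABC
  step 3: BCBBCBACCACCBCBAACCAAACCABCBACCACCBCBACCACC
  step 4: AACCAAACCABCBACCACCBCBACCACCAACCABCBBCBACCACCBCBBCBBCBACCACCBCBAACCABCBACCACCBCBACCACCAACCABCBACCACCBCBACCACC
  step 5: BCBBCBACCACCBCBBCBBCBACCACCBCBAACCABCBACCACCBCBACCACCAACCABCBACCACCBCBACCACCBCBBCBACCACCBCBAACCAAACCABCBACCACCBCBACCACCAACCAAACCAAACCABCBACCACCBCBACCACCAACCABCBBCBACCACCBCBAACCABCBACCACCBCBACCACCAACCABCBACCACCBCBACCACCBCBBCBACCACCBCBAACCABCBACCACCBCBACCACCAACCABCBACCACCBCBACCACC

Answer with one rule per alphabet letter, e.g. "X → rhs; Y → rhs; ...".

  step 4 ⇒ step 5: AACCAAACCABCBACCACCBCBACCACCAACCABCBBCBACCACCBCBBCBBCBACCACCBCBAACCABCBACCACCBCBACCACCAACCABCBACCACCBCBACCACC ⇒ BCB·BCB·ACC·ACC·BCB·BCB·BCB·ACC·ACC·BCB·A·ACC·A·BCB·ACC·ACC·BCB·ACC·ACC·A·ACC·A·BCB·ACC·ACC·BCB·ACC·ACC·BCB·BCB·ACC·ACC·BCB·A·ACC·A·A·ACC·A·BCB·ACC·ACC·BCB·ACC·ACC·A·ACC·A·A·ACC·A·A·ACC·A·BCB·ACC·ACC·BCB·ACC·ACC·A·ACC·A·BCB·BCB·ACC·ACC·BCB·A·ACC·A·BCB·ACC·ACC·BCB·ACC·ACC·A·ACC·A·BCB·ACC·ACC·BCB·ACC·ACC·BCB·BCB·ACC·ACC·BCB·A·ACC·A·BCB·ACC·ACC·BCB·ACC·ACC·A·ACC·A·BCB·ACC·ACC·BCB·ACC·ACC
    A ↦ BCB
    B ↦ A
    C ↦ ACC

A->BCB, B->A, C->ACC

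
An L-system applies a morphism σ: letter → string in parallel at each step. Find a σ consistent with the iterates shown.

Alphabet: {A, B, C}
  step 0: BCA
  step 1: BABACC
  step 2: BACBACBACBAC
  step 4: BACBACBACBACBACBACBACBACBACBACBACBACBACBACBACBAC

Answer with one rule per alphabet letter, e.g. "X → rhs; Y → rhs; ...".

  step 1 ⇒ step 2: BABACC ⇒ BA·C·BA·C·BAC·BAC
    A ↦ C
    B ↦ BA
    C ↦ BAC

A->C, B->BA, C->BAC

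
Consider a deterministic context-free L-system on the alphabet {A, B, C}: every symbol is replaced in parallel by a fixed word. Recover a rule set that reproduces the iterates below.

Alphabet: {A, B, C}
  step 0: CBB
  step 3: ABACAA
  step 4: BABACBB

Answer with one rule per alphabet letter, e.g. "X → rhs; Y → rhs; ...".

A->B, B->A, C->AC

  step 3 ⇒ step 4: ABACAA ⇒ B·A·B·AC·B·B
    A ↦ B
    B ↦ A
    C ↦ AC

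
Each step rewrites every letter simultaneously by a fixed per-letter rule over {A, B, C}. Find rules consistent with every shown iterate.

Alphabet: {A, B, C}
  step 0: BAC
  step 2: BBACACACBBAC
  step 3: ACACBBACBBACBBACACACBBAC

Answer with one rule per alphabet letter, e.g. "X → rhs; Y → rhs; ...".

  step 2 ⇒ step 3: BBACACACBBAC ⇒ AC·AC·BB·AC·BB·AC·BB·AC·AC·AC·BB·AC
    A ↦ BB
    B ↦ AC
    C ↦ AC

A->BB, B->AC, C->AC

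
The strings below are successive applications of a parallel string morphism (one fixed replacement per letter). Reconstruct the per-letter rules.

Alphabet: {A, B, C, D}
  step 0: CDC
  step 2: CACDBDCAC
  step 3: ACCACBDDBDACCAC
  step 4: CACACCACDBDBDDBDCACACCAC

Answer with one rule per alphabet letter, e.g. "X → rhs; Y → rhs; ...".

  step 3 ⇒ step 4: ACCACBDDBDACCAC ⇒ C·AC·AC·C·AC·D·BD·BD·D·BD·C·AC·AC·C·AC
    A ↦ C
    B ↦ D
    C ↦ AC
    D ↦ BD

A->C, B->D, C->AC, D->BD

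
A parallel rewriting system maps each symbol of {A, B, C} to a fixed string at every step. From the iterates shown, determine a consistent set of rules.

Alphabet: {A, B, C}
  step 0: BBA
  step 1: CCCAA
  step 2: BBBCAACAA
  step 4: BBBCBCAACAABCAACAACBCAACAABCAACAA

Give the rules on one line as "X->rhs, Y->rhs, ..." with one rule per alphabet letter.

A->CAA, B->C, C->B

  step 1 ⇒ step 2: CCCAA ⇒ B·B·B·CAA·CAA
    A ↦ CAA
    C ↦ B
  step 0 ⇒ step 1: BBA ⇒ C·C·CAA
    B ↦ C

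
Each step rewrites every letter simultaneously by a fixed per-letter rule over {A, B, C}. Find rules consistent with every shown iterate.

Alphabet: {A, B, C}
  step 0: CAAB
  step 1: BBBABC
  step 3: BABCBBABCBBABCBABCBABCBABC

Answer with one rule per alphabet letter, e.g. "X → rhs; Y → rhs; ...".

  step 0 ⇒ step 1: CAAB ⇒ B·B·B·ABC
    A ↦ B
    B ↦ ABC
    C ↦ B

A->B, B->ABC, C->B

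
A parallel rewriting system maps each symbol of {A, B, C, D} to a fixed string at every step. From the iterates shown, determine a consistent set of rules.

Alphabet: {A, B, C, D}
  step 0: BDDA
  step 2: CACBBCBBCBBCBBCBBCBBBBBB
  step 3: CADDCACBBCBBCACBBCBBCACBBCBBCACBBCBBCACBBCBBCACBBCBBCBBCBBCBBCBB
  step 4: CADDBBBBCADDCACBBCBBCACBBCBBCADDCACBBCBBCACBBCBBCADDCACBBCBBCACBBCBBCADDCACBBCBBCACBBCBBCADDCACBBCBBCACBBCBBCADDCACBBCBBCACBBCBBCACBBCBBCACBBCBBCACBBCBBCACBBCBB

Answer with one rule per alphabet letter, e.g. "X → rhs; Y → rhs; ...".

  step 3 ⇒ step 4: CADDCACBBCBBCACBBCBBCACBBCBBCACBBCBBCACBBCBBCACBBCBBCBBCBBCBBCBB ⇒ CA·DD·BB·BB·CA·DD·CA·CBB·CBB·CA·CBB·CBB·CA·DD·CA·CBB·CBB·CA·CBB·CBB·CA·DD·CA·CBB·CBB·CA·CBB·CBB·CA·DD·CA·CBB·CBB·CA·CBB·CBB·CA·DD·CA·CBB·CBB·CA·CBB·CBB·CA·DD·CA·CBB·CBB·CA·CBB·CBB·CA·CBB·CBB·CA·CBB·CBB·CA·CBB·CBB·CA·CBB·CBB
    A ↦ DD
    B ↦ CBB
    C ↦ CA
    D ↦ BB

A->DD, B->CBB, C->CA, D->BB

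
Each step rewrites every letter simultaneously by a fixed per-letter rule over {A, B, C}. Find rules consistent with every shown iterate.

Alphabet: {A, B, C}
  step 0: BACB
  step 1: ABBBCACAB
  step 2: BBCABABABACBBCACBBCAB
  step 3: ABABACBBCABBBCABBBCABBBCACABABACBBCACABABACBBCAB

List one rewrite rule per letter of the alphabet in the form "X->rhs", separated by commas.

A->BBC, B->AB, C->AC

  step 2 ⇒ step 3: BBCABABABACBBCACBBCAB ⇒ AB·AB·AC·BBC·AB·BBC·AB·BBC·AB·BBC·AC·AB·AB·AC·BBC·AC·AB·AB·AC·BBC·AB
    A ↦ BBC
    B ↦ AB
    C ↦ AC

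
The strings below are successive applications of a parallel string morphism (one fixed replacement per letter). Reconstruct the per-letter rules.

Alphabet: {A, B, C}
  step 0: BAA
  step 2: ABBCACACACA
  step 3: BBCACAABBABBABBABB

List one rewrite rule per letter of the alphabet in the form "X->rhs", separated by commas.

A->BB, B->CA, C->A

  step 2 ⇒ step 3: ABBCACACACA ⇒ BB·CA·CA·A·BB·A·BB·A·BB·A·BB
    A ↦ BB
    B ↦ CA
    C ↦ A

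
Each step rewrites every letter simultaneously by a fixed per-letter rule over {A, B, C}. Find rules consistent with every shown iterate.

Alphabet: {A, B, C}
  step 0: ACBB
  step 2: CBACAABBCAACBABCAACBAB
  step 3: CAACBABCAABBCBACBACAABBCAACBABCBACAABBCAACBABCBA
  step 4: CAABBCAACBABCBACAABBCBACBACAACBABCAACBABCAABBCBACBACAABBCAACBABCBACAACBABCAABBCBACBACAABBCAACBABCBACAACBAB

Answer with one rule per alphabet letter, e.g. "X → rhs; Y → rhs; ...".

  step 3 ⇒ step 4: CAACBABCAABBCBACBACAABBCAACBABCBACAABBCAACBABCBA ⇒ CAA·B·B·CAA·CBA·B·CBA·CAA·B·B·CBA·CBA·CAA·CBA·B·CAA·CBA·B·CAA·B·B·CBA·CBA·CAA·B·B·CAA·CBA·B·CBA·CAA·CBA·B·CAA·B·B·CBA·CBA·CAA·B·B·CAA·CBA·B·CBA·CAA·CBA·B
    A ↦ B
    B ↦ CBA
    C ↦ CAA

A->B, B->CBA, C->CAA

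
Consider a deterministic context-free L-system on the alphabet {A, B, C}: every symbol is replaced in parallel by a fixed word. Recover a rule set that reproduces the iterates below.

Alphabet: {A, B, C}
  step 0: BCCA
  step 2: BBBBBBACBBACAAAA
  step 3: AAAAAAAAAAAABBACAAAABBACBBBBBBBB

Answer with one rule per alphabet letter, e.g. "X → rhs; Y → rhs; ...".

A->BB, B->AA, C->AC

  step 2 ⇒ step 3: BBBBBBACBBACAAAA ⇒ AA·AA·AA·AA·AA·AA·BB·AC·AA·AA·BB·AC·BB·BB·BB·BB
    A ↦ BB
    B ↦ AA
    C ↦ AC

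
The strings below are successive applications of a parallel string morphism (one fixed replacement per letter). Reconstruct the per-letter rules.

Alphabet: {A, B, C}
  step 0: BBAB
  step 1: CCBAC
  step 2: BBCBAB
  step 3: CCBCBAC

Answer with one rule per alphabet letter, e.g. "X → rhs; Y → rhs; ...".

  step 2 ⇒ step 3: BBCBAB ⇒ C·C·B·C·BA·C
    A ↦ BA
    B ↦ C
    C ↦ B

A->BA, B->C, C->B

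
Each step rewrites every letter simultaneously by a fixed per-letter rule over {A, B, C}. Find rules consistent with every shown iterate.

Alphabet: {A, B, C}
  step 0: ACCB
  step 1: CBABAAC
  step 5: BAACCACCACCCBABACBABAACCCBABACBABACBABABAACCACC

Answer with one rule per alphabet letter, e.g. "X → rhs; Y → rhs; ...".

  step 0 ⇒ step 1: ACCB ⇒ C·BA·BA·AC
    A ↦ C
    B ↦ AC
    C ↦ BA

A->C, B->AC, C->BA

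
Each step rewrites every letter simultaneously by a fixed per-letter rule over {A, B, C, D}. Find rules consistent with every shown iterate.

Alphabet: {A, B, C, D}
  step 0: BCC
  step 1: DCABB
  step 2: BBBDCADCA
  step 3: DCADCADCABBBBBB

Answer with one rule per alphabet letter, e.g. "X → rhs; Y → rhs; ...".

  step 2 ⇒ step 3: BBBDCADCA ⇒ DCA·DCA·DCA·B·B·B·B·B·B
    A ↦ B
    B ↦ DCA
    C ↦ B
    D ↦ B

A->B, B->DCA, C->B, D->B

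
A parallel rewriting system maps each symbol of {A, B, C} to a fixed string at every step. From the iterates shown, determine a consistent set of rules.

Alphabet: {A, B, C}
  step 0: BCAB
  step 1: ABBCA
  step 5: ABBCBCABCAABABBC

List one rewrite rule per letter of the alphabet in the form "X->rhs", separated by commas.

A->BC, B->A, C->B

  step 0 ⇒ step 1: BCAB ⇒ A·B·BC·A
    A ↦ BC
    B ↦ A
    C ↦ B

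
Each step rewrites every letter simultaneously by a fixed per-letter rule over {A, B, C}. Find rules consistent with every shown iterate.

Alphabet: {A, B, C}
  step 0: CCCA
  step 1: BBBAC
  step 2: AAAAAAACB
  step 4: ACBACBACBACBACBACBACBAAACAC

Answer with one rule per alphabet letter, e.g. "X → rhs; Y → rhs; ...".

A->AC, B->AA, C->B

  step 1 ⇒ step 2: BBBAC ⇒ AA·AA·AA·AC·B
    A ↦ AC
    B ↦ AA
    C ↦ B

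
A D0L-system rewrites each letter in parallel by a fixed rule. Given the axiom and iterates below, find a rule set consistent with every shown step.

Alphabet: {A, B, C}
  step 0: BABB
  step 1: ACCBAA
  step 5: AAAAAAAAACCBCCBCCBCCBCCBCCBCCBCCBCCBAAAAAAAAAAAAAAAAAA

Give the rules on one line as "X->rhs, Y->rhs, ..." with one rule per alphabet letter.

A->CCB, B->A, C->A

  step 0 ⇒ step 1: BABB ⇒ A·CCB·A·A
    A ↦ CCB
    B ↦ A
    C ↦ A  (constrained at step 1)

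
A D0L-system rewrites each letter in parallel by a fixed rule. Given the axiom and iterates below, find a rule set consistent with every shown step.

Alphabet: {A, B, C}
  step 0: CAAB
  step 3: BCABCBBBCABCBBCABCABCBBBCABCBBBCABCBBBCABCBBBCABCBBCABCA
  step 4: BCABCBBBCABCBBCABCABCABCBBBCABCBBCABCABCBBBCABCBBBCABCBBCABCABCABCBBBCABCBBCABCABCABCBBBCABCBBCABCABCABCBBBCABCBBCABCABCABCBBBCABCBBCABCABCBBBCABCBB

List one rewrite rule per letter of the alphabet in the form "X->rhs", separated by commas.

A->B, B->BCA, C->BCB

  step 3 ⇒ step 4: BCABCBBBCABCBBCABCABCBBBCABCBBBCABCBBBCABCBBBCABCBBCABCA ⇒ BCA·BCB·B·BCA·BCB·BCA·BCA·BCA·BCB·B·BCA·BCB·BCA·BCA·BCB·B·BCA·BCB·B·BCA·BCB·BCA·BCA·BCA·BCB·B·BCA·BCB·BCA·BCA·BCA·BCB·B·BCA·BCB·BCA·BCA·BCA·BCB·B·BCA·BCB·BCA·BCA·BCA·BCB·B·BCA·BCB·BCA·BCA·BCB·B·BCA·BCB·B
    A ↦ B
    B ↦ BCA
    C ↦ BCB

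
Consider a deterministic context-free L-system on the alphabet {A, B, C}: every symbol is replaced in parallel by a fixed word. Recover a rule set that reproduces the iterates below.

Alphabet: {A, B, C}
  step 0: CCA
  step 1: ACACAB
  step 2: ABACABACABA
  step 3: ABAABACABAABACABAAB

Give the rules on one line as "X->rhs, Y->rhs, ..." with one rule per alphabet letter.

A->AB, B->A, C->AC

  step 2 ⇒ step 3: ABACABACABA ⇒ AB·A·AB·AC·AB·A·AB·AC·AB·A·AB
    A ↦ AB
    B ↦ A
    C ↦ AC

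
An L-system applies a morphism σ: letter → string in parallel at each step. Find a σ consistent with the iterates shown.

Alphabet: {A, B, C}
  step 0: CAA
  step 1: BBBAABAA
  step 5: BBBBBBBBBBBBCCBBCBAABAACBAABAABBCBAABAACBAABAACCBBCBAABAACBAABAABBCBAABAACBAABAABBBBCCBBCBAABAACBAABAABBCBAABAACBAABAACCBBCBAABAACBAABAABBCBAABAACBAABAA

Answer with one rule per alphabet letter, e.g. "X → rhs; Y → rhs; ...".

  step 0 ⇒ step 1: CAA ⇒ BB·BAA·BAA
    A ↦ BAA
    C ↦ BB
    B ↦ C  (constrained at step 1)

A->BAA, B->C, C->BB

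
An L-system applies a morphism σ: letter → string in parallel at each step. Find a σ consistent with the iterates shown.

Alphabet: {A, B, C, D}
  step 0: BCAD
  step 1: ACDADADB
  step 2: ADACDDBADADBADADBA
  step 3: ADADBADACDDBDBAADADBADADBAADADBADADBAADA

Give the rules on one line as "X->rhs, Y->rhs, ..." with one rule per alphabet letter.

  step 2 ⇒ step 3: ADACDDBADADBADADBA ⇒ ADA·DB·ADA·CD·DB·DB·A·ADA·DB·ADA·DB·A·ADA·DB·ADA·DB·A·ADA
    A ↦ ADA
    B ↦ A
    C ↦ CD
    D ↦ DB

A->ADA, B->A, C->CD, D->DB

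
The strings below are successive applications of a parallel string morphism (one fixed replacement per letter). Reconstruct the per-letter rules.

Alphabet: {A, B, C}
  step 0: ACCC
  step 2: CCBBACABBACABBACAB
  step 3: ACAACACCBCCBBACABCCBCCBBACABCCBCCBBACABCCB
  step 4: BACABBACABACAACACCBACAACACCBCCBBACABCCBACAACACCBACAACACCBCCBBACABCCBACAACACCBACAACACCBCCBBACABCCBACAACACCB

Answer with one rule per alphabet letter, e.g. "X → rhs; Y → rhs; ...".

A->B, B->CCB, C->ACA

  step 3 ⇒ step 4: ACAACACCBCCBBACABCCBCCBBACABCCBCCBBACABCCB ⇒ B·ACA·B·B·ACA·B·ACA·ACA·CCB·ACA·ACA·CCB·CCB·B·ACA·B·CCB·ACA·ACA·CCB·ACA·ACA·CCB·CCB·B·ACA·B·CCB·ACA·ACA·CCB·ACA·ACA·CCB·CCB·B·ACA·B·CCB·ACA·ACA·CCB
    A ↦ B
    B ↦ CCB
    C ↦ ACA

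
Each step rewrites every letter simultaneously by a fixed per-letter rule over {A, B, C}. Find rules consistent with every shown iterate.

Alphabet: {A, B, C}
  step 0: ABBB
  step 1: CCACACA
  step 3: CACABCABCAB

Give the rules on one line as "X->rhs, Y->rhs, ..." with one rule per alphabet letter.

A->C, B->CA, C->B

  step 0 ⇒ step 1: ABBB ⇒ C·CA·CA·CA
    A ↦ C
    B ↦ CA
    C ↦ B  (constrained at step 1)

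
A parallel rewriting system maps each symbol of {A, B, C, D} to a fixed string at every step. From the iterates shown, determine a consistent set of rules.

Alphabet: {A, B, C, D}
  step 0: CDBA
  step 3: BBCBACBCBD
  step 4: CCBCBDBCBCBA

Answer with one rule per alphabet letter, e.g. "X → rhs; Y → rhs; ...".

  step 3 ⇒ step 4: BBCBACBCBD ⇒ C·C·B·C·BD·B·C·B·C·BA
    A ↦ BD
    B ↦ C
    C ↦ B
    D ↦ BA

A->BD, B->C, C->B, D->BA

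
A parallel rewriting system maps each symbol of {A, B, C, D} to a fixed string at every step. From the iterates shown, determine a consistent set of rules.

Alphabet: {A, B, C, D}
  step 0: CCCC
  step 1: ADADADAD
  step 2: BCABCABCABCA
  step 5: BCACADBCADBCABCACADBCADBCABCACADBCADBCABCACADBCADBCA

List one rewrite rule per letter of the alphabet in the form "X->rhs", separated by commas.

A->BC, B->C, C->AD, D->A

  step 1 ⇒ step 2: ADADADAD ⇒ BC·A·BC·A·BC·A·BC·A
    A ↦ BC
    D ↦ A
    B ↦ C  (constrained at step 2)
  step 0 ⇒ step 1: CCCC ⇒ AD·AD·AD·AD
    C ↦ AD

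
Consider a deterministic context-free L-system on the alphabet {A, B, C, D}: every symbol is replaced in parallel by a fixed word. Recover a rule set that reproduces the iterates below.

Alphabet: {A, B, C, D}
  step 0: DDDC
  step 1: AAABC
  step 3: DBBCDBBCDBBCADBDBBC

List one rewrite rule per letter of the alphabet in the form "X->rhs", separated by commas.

A->BC, B->DB, C->BC, D->A

  step 0 ⇒ step 1: DDDC ⇒ A·A·A·BC
    C ↦ BC
    D ↦ A
    A ↦ BC  (constrained at step 1)
    B ↦ DB  (constrained at step 1)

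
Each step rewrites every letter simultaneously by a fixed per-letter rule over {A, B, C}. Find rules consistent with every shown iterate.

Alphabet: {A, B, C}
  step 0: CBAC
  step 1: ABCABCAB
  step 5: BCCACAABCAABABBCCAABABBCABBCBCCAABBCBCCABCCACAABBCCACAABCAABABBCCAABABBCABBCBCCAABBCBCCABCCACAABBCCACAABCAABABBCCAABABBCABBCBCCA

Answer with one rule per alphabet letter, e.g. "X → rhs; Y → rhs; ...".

  step 0 ⇒ step 1: CBAC ⇒ AB·CA·BC·AB
    A ↦ BC
    B ↦ CA
    C ↦ AB

A->BC, B->CA, C->AB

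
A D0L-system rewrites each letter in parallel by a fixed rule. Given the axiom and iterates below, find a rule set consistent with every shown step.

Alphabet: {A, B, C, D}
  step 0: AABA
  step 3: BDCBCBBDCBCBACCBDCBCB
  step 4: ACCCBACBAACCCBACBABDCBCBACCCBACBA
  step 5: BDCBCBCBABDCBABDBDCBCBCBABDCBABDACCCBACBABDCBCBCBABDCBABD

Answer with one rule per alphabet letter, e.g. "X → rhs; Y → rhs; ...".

A->BD, B->A, C->CB, D->CC

  step 4 ⇒ step 5: ACCCBACBAACCCBACBABDCBCBACCCBACBA ⇒ BD·CB·CB·CB·A·BD·CB·A·BD·BD·CB·CB·CB·A·BD·CB·A·BD·A·CC·CB·A·CB·A·BD·CB·CB·CB·A·BD·CB·A·BD
    A ↦ BD
    B ↦ A
    C ↦ CB
    D ↦ CC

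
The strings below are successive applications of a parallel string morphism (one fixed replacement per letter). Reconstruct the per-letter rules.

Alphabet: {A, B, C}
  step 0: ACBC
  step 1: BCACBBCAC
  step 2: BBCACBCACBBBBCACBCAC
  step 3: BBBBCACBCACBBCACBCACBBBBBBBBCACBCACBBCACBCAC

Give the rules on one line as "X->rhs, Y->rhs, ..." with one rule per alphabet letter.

  step 2 ⇒ step 3: BBCACBCACBBBBCACBCAC ⇒ BB·BB·CAC·B·CAC·BB·CAC·B·CAC·BB·BB·BB·BB·CAC·B·CAC·BB·CAC·B·CAC
    A ↦ B
    B ↦ BB
    C ↦ CAC

A->B, B->BB, C->CAC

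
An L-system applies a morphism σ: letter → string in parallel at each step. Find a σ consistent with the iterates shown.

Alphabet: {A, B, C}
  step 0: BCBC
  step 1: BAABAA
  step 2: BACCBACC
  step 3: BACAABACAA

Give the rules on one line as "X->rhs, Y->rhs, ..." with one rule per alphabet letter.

  step 2 ⇒ step 3: BACCBACC ⇒ BA·C·A·A·BA·C·A·A
    A ↦ C
    B ↦ BA
    C ↦ A

A->C, B->BA, C->A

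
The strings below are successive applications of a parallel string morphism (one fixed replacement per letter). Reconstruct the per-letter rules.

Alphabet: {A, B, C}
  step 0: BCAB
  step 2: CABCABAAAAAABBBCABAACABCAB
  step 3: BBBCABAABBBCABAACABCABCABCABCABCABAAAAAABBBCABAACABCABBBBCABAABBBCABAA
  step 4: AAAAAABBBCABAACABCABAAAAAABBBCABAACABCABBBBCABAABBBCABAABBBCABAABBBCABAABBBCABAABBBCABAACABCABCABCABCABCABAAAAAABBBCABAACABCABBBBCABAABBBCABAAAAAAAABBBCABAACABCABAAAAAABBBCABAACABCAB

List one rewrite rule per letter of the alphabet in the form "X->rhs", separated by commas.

  step 3 ⇒ step 4: BBBCABAABBBCABAACABCABCABCABCABCABAAAAAABBBCABAACABCABBBBCABAABBBCABAA ⇒ AA·AA·AA·BBB·CAB·AA·CAB·CAB·AA·AA·AA·BBB·CAB·AA·CAB·CAB·BBB·CAB·AA·BBB·CAB·AA·BBB·CAB·AA·BBB·CAB·AA·BBB·CAB·AA·BBB·CAB·AA·CAB·CAB·CAB·CAB·CAB·CAB·AA·AA·AA·BBB·CAB·AA·CAB·CAB·BBB·CAB·AA·BBB·CAB·AA·AA·AA·AA·BBB·CAB·AA·CAB·CAB·AA·AA·AA·BBB·CAB·AA·CAB·CAB
    A ↦ CAB
    B ↦ AA
    C ↦ BBB

A->CAB, B->AA, C->BBB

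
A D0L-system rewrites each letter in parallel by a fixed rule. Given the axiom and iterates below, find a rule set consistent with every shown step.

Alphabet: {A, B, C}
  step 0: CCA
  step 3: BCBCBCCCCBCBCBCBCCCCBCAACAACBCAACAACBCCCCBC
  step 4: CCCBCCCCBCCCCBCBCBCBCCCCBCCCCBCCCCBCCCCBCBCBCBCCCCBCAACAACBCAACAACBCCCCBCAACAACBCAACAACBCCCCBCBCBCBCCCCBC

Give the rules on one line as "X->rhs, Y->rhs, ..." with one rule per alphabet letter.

  step 3 ⇒ step 4: BCBCBCCCCBCBCBCBCCCCBCAACAACBCAACAACBCCCCBC ⇒ CCC·BC·CCC·BC·CCC·BC·BC·BC·BC·CCC·BC·CCC·BC·CCC·BC·CCC·BC·BC·BC·BC·CCC·BC·AAC·AAC·BC·AAC·AAC·BC·CCC·BC·AAC·AAC·BC·AAC·AAC·BC·CCC·BC·BC·BC·BC·CCC·BC
    A ↦ AAC
    B ↦ CCC
    C ↦ BC

A->AAC, B->CCC, C->BC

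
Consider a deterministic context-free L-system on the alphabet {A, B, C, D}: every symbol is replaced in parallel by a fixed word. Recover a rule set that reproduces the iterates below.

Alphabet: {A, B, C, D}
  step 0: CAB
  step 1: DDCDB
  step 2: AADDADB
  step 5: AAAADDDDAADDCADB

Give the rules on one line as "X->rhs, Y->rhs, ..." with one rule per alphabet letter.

A->C, B->DB, C->DD, D->A

  step 1 ⇒ step 2: DDCDB ⇒ A·A·DD·A·DB
    B ↦ DB
    C ↦ DD
    D ↦ A
  step 0 ⇒ step 1: CAB ⇒ DD·C·DB
    A ↦ C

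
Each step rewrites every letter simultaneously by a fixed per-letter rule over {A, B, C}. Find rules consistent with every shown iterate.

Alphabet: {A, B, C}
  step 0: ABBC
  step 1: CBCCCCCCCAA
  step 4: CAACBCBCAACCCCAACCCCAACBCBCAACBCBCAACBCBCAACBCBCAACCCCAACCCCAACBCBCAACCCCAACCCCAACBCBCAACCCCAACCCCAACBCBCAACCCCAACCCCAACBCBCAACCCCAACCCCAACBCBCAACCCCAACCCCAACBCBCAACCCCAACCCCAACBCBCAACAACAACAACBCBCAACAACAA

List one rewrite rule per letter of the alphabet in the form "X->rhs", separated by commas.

A->CB, B->CCC, C->CAA

  step 0 ⇒ step 1: ABBC ⇒ CB·CCC·CCC·CAA
    A ↦ CB
    B ↦ CCC
    C ↦ CAA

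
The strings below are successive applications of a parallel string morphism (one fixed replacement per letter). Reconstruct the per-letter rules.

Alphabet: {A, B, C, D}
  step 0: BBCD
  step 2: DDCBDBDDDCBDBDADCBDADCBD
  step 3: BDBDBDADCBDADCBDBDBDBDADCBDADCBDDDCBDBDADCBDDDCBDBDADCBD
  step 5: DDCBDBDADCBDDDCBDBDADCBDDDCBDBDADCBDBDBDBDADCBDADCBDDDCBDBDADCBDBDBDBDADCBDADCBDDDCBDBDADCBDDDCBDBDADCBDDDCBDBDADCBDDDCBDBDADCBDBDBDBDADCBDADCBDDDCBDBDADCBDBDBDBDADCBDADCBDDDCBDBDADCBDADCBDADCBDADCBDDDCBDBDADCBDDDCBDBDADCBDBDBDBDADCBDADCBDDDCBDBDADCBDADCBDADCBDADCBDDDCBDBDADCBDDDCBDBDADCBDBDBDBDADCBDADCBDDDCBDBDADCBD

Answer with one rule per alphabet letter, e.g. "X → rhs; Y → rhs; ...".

  step 2 ⇒ step 3: DDCBDBDDDCBDBDADCBDADCBD ⇒ BD·BD·BD·ADC·BD·ADC·BD·BD·BD·BD·ADC·BD·ADC·BD·DDC·BD·BD·ADC·BD·DDC·BD·BD·ADC·BD
    A ↦ DDC
    B ↦ ADC
    C ↦ BD
    D ↦ BD

A->DDC, B->ADC, C->BD, D->BD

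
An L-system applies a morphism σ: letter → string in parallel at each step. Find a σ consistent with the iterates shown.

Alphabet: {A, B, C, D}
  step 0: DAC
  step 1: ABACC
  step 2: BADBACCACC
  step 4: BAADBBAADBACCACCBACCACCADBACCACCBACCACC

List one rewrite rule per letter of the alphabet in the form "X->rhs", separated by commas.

A->B, B->AD, C->ACC, D->A

  step 1 ⇒ step 2: ABACC ⇒ B·AD·B·ACC·ACC
    A ↦ B
    B ↦ AD
    C ↦ ACC
  step 0 ⇒ step 1: DAC ⇒ A·B·ACC
    D ↦ A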